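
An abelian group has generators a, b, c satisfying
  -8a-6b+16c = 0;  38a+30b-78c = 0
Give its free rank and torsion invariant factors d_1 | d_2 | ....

rank_ℚ(R)=2; free=3−2=1
SNF(R) diag = [2, 2] → torsion [2, 2]

Answer: M ≅ ℤ^1 ⊕ ℤ/2 ⊕ ℤ/2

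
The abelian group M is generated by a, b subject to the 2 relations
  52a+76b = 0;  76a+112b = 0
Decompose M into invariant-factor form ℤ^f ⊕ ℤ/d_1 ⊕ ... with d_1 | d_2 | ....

Answer: M ≅ ℤ/4 ⊕ ℤ/12

Derivation:
rank_ℚ(R)=2; free=2−2=0
SNF(R) diag = [4, 12] → torsion [4, 12]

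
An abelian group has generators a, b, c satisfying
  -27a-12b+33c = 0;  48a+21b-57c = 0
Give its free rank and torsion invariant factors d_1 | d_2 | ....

rank_ℚ(R)=2; free=3−2=1
SNF(R) diag = [3, 3] → torsion [3, 3]

Answer: M ≅ ℤ^1 ⊕ ℤ/3 ⊕ ℤ/3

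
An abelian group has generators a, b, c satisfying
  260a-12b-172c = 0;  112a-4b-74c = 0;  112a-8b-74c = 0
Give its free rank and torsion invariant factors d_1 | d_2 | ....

Answer: M ≅ ℤ/2 ⊕ ℤ/4 ⊕ ℤ/12

Derivation:
rank_ℚ(R)=3; free=3−3=0
SNF(R) diag = [2, 4, 12] → torsion [2, 4, 12]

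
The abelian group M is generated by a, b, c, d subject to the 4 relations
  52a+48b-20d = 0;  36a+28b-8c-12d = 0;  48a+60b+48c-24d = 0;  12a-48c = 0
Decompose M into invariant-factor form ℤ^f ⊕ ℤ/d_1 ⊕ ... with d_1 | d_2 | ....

rank_ℚ(R)=4; free=4−4=0
SNF(R) diag = [4, 4, 12, 24] → torsion [4, 4, 12, 24]

Answer: M ≅ ℤ/4 ⊕ ℤ/4 ⊕ ℤ/12 ⊕ ℤ/24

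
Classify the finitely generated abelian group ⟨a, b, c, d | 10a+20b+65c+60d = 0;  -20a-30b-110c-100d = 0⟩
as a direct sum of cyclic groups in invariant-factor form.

rank_ℚ(R)=2; free=4−2=2
SNF(R) diag = [5, 10] → torsion [5, 10]

Answer: M ≅ ℤ^2 ⊕ ℤ/5 ⊕ ℤ/10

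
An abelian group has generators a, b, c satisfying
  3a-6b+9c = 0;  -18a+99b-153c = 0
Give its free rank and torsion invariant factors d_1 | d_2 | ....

Answer: M ≅ ℤ^1 ⊕ ℤ/3 ⊕ ℤ/9

Derivation:
rank_ℚ(R)=2; free=3−2=1
SNF(R) diag = [3, 9] → torsion [3, 9]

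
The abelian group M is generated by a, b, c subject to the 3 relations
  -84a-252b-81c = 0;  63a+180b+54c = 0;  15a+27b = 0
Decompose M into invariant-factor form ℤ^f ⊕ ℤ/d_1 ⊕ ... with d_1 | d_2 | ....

rank_ℚ(R)=3; free=3−3=0
SNF(R) diag = [3, 9, 27] → torsion [3, 9, 27]

Answer: M ≅ ℤ/3 ⊕ ℤ/9 ⊕ ℤ/27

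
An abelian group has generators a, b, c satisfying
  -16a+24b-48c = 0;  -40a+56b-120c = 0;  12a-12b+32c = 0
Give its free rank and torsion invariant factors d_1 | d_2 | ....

Answer: M ≅ ℤ/4 ⊕ ℤ/8 ⊕ ℤ/8

Derivation:
rank_ℚ(R)=3; free=3−3=0
SNF(R) diag = [4, 8, 8] → torsion [4, 8, 8]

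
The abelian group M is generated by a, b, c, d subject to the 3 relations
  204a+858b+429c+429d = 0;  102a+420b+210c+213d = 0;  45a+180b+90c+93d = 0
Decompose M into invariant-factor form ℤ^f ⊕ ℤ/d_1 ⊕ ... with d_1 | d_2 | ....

rank_ℚ(R)=3; free=4−3=1
SNF(R) diag = [3, 3, 9] → torsion [3, 3, 9]

Answer: M ≅ ℤ^1 ⊕ ℤ/3 ⊕ ℤ/3 ⊕ ℤ/9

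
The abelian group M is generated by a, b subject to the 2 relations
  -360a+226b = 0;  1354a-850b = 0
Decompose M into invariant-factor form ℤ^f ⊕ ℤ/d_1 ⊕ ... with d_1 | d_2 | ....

Answer: M ≅ ℤ/2 ⊕ ℤ/2

Derivation:
rank_ℚ(R)=2; free=2−2=0
SNF(R) diag = [2, 2] → torsion [2, 2]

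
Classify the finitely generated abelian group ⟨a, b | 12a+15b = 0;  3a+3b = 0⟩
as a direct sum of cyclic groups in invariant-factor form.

Answer: M ≅ ℤ/3 ⊕ ℤ/3

Derivation:
rank_ℚ(R)=2; free=2−2=0
SNF(R) diag = [3, 3] → torsion [3, 3]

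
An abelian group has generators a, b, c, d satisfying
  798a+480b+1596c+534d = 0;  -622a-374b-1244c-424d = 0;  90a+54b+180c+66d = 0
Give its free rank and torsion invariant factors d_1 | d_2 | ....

Answer: M ≅ ℤ^1 ⊕ ℤ/2 ⊕ ℤ/6 ⊕ ℤ/18

Derivation:
rank_ℚ(R)=3; free=4−3=1
SNF(R) diag = [2, 6, 18] → torsion [2, 6, 18]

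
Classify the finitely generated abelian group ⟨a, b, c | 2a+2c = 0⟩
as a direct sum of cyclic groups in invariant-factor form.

rank_ℚ(R)=1; free=3−1=2
SNF(R) diag = [2] → torsion [2]

Answer: M ≅ ℤ^2 ⊕ ℤ/2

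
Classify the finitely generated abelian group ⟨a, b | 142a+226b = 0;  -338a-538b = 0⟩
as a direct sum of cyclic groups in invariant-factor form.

rank_ℚ(R)=2; free=2−2=0
SNF(R) diag = [2, 4] → torsion [2, 4]

Answer: M ≅ ℤ/2 ⊕ ℤ/4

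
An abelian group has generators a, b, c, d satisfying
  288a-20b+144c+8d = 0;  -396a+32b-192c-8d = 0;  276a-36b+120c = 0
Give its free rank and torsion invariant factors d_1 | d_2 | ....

rank_ℚ(R)=3; free=4−3=1
SNF(R) diag = [4, 12, 24] → torsion [4, 12, 24]

Answer: M ≅ ℤ^1 ⊕ ℤ/4 ⊕ ℤ/12 ⊕ ℤ/24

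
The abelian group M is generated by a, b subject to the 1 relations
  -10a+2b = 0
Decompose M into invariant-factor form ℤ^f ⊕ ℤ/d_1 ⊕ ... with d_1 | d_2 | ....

Answer: M ≅ ℤ^1 ⊕ ℤ/2

Derivation:
rank_ℚ(R)=1; free=2−1=1
SNF(R) diag = [2] → torsion [2]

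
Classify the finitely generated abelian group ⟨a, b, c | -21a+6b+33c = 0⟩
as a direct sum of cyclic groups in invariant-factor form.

rank_ℚ(R)=1; free=3−1=2
SNF(R) diag = [3] → torsion [3]

Answer: M ≅ ℤ^2 ⊕ ℤ/3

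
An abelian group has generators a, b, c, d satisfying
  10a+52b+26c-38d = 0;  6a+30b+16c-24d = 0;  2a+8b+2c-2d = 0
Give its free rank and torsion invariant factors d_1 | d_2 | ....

Answer: M ≅ ℤ^1 ⊕ ℤ/2 ⊕ ℤ/2 ⊕ ℤ/4

Derivation:
rank_ℚ(R)=3; free=4−3=1
SNF(R) diag = [2, 2, 4] → torsion [2, 2, 4]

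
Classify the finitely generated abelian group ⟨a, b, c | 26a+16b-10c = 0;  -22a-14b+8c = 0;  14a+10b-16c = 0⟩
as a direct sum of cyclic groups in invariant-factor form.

rank_ℚ(R)=3; free=3−3=0
SNF(R) diag = [2, 6, 12] → torsion [2, 6, 12]

Answer: M ≅ ℤ/2 ⊕ ℤ/6 ⊕ ℤ/12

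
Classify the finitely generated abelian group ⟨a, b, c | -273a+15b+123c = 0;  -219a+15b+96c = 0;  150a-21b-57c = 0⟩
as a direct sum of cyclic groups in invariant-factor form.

rank_ℚ(R)=3; free=3−3=0
SNF(R) diag = [3, 9, 27] → torsion [3, 9, 27]

Answer: M ≅ ℤ/3 ⊕ ℤ/9 ⊕ ℤ/27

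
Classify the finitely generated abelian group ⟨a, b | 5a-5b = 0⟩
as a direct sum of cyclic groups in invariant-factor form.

rank_ℚ(R)=1; free=2−1=1
SNF(R) diag = [5] → torsion [5]

Answer: M ≅ ℤ^1 ⊕ ℤ/5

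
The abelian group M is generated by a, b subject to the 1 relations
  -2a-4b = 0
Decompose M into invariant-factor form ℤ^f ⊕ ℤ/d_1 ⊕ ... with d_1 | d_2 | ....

rank_ℚ(R)=1; free=2−1=1
SNF(R) diag = [2] → torsion [2]

Answer: M ≅ ℤ^1 ⊕ ℤ/2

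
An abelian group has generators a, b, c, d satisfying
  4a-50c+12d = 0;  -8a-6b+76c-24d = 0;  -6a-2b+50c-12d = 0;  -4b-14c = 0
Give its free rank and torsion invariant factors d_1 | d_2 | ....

rank_ℚ(R)=4; free=4−4=0
SNF(R) diag = [2, 2, 6, 12] → torsion [2, 2, 6, 12]

Answer: M ≅ ℤ/2 ⊕ ℤ/2 ⊕ ℤ/6 ⊕ ℤ/12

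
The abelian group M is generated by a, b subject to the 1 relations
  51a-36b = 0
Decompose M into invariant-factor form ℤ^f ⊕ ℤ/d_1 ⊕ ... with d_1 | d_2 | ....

rank_ℚ(R)=1; free=2−1=1
SNF(R) diag = [3] → torsion [3]

Answer: M ≅ ℤ^1 ⊕ ℤ/3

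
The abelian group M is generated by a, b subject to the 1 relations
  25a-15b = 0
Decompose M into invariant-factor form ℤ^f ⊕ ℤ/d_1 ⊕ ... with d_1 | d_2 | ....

Answer: M ≅ ℤ^1 ⊕ ℤ/5

Derivation:
rank_ℚ(R)=1; free=2−1=1
SNF(R) diag = [5] → torsion [5]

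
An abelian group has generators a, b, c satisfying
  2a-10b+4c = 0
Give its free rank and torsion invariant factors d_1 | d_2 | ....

Answer: M ≅ ℤ^2 ⊕ ℤ/2

Derivation:
rank_ℚ(R)=1; free=3−1=2
SNF(R) diag = [2] → torsion [2]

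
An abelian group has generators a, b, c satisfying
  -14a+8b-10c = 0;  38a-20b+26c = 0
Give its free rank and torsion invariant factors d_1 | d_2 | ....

Answer: M ≅ ℤ^1 ⊕ ℤ/2 ⊕ ℤ/4

Derivation:
rank_ℚ(R)=2; free=3−2=1
SNF(R) diag = [2, 4] → torsion [2, 4]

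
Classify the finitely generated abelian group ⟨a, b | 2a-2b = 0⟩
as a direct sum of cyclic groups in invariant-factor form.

rank_ℚ(R)=1; free=2−1=1
SNF(R) diag = [2] → torsion [2]

Answer: M ≅ ℤ^1 ⊕ ℤ/2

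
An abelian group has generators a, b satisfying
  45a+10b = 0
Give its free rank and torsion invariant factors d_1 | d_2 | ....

rank_ℚ(R)=1; free=2−1=1
SNF(R) diag = [5] → torsion [5]

Answer: M ≅ ℤ^1 ⊕ ℤ/5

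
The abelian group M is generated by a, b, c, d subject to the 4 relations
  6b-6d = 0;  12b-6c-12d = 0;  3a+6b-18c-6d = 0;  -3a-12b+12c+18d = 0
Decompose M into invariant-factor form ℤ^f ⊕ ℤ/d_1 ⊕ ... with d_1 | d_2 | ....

Answer: M ≅ ℤ/3 ⊕ ℤ/6 ⊕ ℤ/6 ⊕ ℤ/6

Derivation:
rank_ℚ(R)=4; free=4−4=0
SNF(R) diag = [3, 6, 6, 6] → torsion [3, 6, 6, 6]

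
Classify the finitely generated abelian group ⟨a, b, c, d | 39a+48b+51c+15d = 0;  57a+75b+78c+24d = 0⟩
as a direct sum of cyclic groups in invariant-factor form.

Answer: M ≅ ℤ^2 ⊕ ℤ/3 ⊕ ℤ/9

Derivation:
rank_ℚ(R)=2; free=4−2=2
SNF(R) diag = [3, 9] → torsion [3, 9]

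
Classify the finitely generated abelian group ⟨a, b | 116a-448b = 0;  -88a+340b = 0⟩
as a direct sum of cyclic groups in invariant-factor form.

Answer: M ≅ ℤ/4 ⊕ ℤ/4

Derivation:
rank_ℚ(R)=2; free=2−2=0
SNF(R) diag = [4, 4] → torsion [4, 4]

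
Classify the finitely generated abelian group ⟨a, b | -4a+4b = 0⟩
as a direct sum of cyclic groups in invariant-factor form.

Answer: M ≅ ℤ^1 ⊕ ℤ/4

Derivation:
rank_ℚ(R)=1; free=2−1=1
SNF(R) diag = [4] → torsion [4]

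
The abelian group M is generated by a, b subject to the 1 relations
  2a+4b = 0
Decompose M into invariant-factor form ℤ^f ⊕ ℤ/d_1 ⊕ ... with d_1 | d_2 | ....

rank_ℚ(R)=1; free=2−1=1
SNF(R) diag = [2] → torsion [2]

Answer: M ≅ ℤ^1 ⊕ ℤ/2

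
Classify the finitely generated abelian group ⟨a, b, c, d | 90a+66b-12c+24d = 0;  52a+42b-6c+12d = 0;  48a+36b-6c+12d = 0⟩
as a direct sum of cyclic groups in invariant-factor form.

Answer: M ≅ ℤ^1 ⊕ ℤ/2 ⊕ ℤ/6 ⊕ ℤ/6

Derivation:
rank_ℚ(R)=3; free=4−3=1
SNF(R) diag = [2, 6, 6] → torsion [2, 6, 6]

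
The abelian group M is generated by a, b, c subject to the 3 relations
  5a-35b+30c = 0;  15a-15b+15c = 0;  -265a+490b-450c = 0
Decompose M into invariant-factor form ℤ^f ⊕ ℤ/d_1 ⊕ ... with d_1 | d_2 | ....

rank_ℚ(R)=3; free=3−3=0
SNF(R) diag = [5, 15, 15] → torsion [5, 15, 15]

Answer: M ≅ ℤ/5 ⊕ ℤ/15 ⊕ ℤ/15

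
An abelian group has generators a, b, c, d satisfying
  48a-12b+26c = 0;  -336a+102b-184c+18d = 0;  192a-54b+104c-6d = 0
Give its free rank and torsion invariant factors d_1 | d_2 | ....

rank_ℚ(R)=3; free=4−3=1
SNF(R) diag = [2, 6, 12] → torsion [2, 6, 12]

Answer: M ≅ ℤ^1 ⊕ ℤ/2 ⊕ ℤ/6 ⊕ ℤ/12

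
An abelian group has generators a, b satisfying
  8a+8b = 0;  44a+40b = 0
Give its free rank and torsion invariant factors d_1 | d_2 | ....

Answer: M ≅ ℤ/4 ⊕ ℤ/8

Derivation:
rank_ℚ(R)=2; free=2−2=0
SNF(R) diag = [4, 8] → torsion [4, 8]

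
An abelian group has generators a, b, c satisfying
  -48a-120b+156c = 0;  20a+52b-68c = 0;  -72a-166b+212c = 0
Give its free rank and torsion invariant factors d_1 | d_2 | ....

Answer: M ≅ ℤ/2 ⊕ ℤ/4 ⊕ ℤ/12

Derivation:
rank_ℚ(R)=3; free=3−3=0
SNF(R) diag = [2, 4, 12] → torsion [2, 4, 12]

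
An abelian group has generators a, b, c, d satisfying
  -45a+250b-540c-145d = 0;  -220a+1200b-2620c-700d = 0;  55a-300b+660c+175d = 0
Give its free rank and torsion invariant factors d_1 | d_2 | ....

rank_ℚ(R)=3; free=4−3=1
SNF(R) diag = [5, 10, 20] → torsion [5, 10, 20]

Answer: M ≅ ℤ^1 ⊕ ℤ/5 ⊕ ℤ/10 ⊕ ℤ/20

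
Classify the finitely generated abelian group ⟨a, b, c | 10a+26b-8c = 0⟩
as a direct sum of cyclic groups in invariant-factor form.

rank_ℚ(R)=1; free=3−1=2
SNF(R) diag = [2] → torsion [2]

Answer: M ≅ ℤ^2 ⊕ ℤ/2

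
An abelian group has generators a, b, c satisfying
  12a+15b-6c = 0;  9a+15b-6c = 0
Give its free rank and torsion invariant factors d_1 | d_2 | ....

rank_ℚ(R)=2; free=3−2=1
SNF(R) diag = [3, 3] → torsion [3, 3]

Answer: M ≅ ℤ^1 ⊕ ℤ/3 ⊕ ℤ/3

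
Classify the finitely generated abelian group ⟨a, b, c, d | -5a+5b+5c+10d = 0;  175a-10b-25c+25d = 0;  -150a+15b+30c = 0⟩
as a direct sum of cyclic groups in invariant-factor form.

Answer: M ≅ ℤ^1 ⊕ ℤ/5 ⊕ ℤ/15 ⊕ ℤ/15

Derivation:
rank_ℚ(R)=3; free=4−3=1
SNF(R) diag = [5, 15, 15] → torsion [5, 15, 15]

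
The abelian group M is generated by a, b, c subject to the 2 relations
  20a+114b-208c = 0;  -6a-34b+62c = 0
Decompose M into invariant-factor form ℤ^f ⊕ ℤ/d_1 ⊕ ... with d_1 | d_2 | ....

rank_ℚ(R)=2; free=3−2=1
SNF(R) diag = [2, 2] → torsion [2, 2]

Answer: M ≅ ℤ^1 ⊕ ℤ/2 ⊕ ℤ/2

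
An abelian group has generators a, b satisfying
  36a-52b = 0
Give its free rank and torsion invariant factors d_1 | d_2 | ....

Answer: M ≅ ℤ^1 ⊕ ℤ/4

Derivation:
rank_ℚ(R)=1; free=2−1=1
SNF(R) diag = [4] → torsion [4]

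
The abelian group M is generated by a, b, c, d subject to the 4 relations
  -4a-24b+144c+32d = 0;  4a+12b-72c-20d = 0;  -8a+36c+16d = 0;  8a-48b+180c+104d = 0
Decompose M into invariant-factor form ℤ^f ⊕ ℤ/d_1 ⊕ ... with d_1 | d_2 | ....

Answer: M ≅ ℤ/4 ⊕ ℤ/12 ⊕ ℤ/36 ⊕ ℤ/72

Derivation:
rank_ℚ(R)=4; free=4−4=0
SNF(R) diag = [4, 12, 36, 72] → torsion [4, 12, 36, 72]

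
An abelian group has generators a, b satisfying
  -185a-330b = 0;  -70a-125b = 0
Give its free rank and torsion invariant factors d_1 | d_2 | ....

Answer: M ≅ ℤ/5 ⊕ ℤ/5

Derivation:
rank_ℚ(R)=2; free=2−2=0
SNF(R) diag = [5, 5] → torsion [5, 5]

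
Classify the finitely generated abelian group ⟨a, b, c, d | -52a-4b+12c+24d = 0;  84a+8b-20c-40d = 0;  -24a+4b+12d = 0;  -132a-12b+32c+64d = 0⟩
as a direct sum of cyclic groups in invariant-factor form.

rank_ℚ(R)=4; free=4−4=0
SNF(R) diag = [4, 4, 4, 12] → torsion [4, 4, 4, 12]

Answer: M ≅ ℤ/4 ⊕ ℤ/4 ⊕ ℤ/4 ⊕ ℤ/12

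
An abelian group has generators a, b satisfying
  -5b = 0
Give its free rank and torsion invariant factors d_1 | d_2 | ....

Answer: M ≅ ℤ^1 ⊕ ℤ/5

Derivation:
rank_ℚ(R)=1; free=2−1=1
SNF(R) diag = [5] → torsion [5]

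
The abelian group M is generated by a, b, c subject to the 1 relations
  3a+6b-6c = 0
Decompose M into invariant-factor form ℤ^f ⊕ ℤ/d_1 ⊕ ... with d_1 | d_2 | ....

Answer: M ≅ ℤ^2 ⊕ ℤ/3

Derivation:
rank_ℚ(R)=1; free=3−1=2
SNF(R) diag = [3] → torsion [3]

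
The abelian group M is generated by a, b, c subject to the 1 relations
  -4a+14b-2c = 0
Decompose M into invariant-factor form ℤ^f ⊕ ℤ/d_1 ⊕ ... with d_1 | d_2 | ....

rank_ℚ(R)=1; free=3−1=2
SNF(R) diag = [2] → torsion [2]

Answer: M ≅ ℤ^2 ⊕ ℤ/2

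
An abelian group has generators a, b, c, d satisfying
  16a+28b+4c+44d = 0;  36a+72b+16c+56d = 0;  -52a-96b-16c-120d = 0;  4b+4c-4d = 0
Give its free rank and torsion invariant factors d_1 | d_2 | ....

rank_ℚ(R)=4; free=4−4=0
SNF(R) diag = [4, 4, 8, 16] → torsion [4, 4, 8, 16]

Answer: M ≅ ℤ/4 ⊕ ℤ/4 ⊕ ℤ/8 ⊕ ℤ/16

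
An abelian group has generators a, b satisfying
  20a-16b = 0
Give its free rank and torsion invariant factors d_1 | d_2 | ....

Answer: M ≅ ℤ^1 ⊕ ℤ/4

Derivation:
rank_ℚ(R)=1; free=2−1=1
SNF(R) diag = [4] → torsion [4]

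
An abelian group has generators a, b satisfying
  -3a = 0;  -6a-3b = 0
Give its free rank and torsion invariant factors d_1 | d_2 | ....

Answer: M ≅ ℤ/3 ⊕ ℤ/3

Derivation:
rank_ℚ(R)=2; free=2−2=0
SNF(R) diag = [3, 3] → torsion [3, 3]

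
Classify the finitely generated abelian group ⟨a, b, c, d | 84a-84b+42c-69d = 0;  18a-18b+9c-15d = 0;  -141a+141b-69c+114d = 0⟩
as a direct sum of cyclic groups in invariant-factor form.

Answer: M ≅ ℤ^1 ⊕ ℤ/3 ⊕ ℤ/3 ⊕ ℤ/3

Derivation:
rank_ℚ(R)=3; free=4−3=1
SNF(R) diag = [3, 3, 3] → torsion [3, 3, 3]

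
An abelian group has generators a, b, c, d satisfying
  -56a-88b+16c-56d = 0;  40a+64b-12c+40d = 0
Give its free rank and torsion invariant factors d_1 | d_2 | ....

Answer: M ≅ ℤ^2 ⊕ ℤ/4 ⊕ ℤ/8

Derivation:
rank_ℚ(R)=2; free=4−2=2
SNF(R) diag = [4, 8] → torsion [4, 8]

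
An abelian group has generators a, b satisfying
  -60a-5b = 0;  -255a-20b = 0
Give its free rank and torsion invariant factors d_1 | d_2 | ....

rank_ℚ(R)=2; free=2−2=0
SNF(R) diag = [5, 15] → torsion [5, 15]

Answer: M ≅ ℤ/5 ⊕ ℤ/15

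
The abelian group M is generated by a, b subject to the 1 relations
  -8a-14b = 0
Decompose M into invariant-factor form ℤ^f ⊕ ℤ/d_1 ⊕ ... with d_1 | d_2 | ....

Answer: M ≅ ℤ^1 ⊕ ℤ/2

Derivation:
rank_ℚ(R)=1; free=2−1=1
SNF(R) diag = [2] → torsion [2]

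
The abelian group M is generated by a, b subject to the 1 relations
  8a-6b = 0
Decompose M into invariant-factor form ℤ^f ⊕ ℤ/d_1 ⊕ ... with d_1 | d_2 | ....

Answer: M ≅ ℤ^1 ⊕ ℤ/2

Derivation:
rank_ℚ(R)=1; free=2−1=1
SNF(R) diag = [2] → torsion [2]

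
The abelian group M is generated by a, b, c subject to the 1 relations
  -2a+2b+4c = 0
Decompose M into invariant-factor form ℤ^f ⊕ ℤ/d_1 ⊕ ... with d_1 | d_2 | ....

rank_ℚ(R)=1; free=3−1=2
SNF(R) diag = [2] → torsion [2]

Answer: M ≅ ℤ^2 ⊕ ℤ/2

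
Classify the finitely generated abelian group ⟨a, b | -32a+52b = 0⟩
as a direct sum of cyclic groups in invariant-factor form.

Answer: M ≅ ℤ^1 ⊕ ℤ/4

Derivation:
rank_ℚ(R)=1; free=2−1=1
SNF(R) diag = [4] → torsion [4]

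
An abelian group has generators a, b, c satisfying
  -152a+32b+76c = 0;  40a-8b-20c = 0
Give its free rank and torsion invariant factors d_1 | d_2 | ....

rank_ℚ(R)=2; free=3−2=1
SNF(R) diag = [4, 8] → torsion [4, 8]

Answer: M ≅ ℤ^1 ⊕ ℤ/4 ⊕ ℤ/8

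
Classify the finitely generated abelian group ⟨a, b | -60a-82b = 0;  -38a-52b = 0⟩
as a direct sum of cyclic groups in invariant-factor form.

Answer: M ≅ ℤ/2 ⊕ ℤ/2

Derivation:
rank_ℚ(R)=2; free=2−2=0
SNF(R) diag = [2, 2] → torsion [2, 2]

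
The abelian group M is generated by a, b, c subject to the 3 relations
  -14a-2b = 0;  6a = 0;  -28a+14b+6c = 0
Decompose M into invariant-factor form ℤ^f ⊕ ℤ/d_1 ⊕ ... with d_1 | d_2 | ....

rank_ℚ(R)=3; free=3−3=0
SNF(R) diag = [2, 6, 6] → torsion [2, 6, 6]

Answer: M ≅ ℤ/2 ⊕ ℤ/6 ⊕ ℤ/6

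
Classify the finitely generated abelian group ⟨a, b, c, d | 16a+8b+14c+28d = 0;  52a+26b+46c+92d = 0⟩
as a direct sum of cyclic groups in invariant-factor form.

Answer: M ≅ ℤ^2 ⊕ ℤ/2 ⊕ ℤ/2

Derivation:
rank_ℚ(R)=2; free=4−2=2
SNF(R) diag = [2, 2] → torsion [2, 2]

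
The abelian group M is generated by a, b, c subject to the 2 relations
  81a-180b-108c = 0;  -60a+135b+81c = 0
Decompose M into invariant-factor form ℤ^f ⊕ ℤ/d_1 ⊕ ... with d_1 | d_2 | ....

rank_ℚ(R)=2; free=3−2=1
SNF(R) diag = [3, 9] → torsion [3, 9]

Answer: M ≅ ℤ^1 ⊕ ℤ/3 ⊕ ℤ/9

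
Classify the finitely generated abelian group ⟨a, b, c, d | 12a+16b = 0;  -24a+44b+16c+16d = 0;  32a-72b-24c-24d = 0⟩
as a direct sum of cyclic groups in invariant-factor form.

rank_ℚ(R)=3; free=4−3=1
SNF(R) diag = [4, 4, 8] → torsion [4, 4, 8]

Answer: M ≅ ℤ^1 ⊕ ℤ/4 ⊕ ℤ/4 ⊕ ℤ/8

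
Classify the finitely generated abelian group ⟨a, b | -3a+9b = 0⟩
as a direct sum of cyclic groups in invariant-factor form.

rank_ℚ(R)=1; free=2−1=1
SNF(R) diag = [3] → torsion [3]

Answer: M ≅ ℤ^1 ⊕ ℤ/3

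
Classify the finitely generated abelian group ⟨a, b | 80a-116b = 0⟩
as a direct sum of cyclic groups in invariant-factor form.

rank_ℚ(R)=1; free=2−1=1
SNF(R) diag = [4] → torsion [4]

Answer: M ≅ ℤ^1 ⊕ ℤ/4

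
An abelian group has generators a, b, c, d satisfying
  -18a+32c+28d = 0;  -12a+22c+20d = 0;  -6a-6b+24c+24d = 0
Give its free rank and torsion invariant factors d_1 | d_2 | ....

rank_ℚ(R)=3; free=4−3=1
SNF(R) diag = [2, 6, 6] → torsion [2, 6, 6]

Answer: M ≅ ℤ^1 ⊕ ℤ/2 ⊕ ℤ/6 ⊕ ℤ/6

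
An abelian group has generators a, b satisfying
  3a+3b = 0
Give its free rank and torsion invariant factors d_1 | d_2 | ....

rank_ℚ(R)=1; free=2−1=1
SNF(R) diag = [3] → torsion [3]

Answer: M ≅ ℤ^1 ⊕ ℤ/3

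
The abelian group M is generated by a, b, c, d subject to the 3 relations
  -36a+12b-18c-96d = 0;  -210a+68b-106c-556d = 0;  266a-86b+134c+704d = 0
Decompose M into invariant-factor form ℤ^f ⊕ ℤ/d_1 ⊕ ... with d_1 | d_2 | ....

rank_ℚ(R)=3; free=4−3=1
SNF(R) diag = [2, 2, 6] → torsion [2, 2, 6]

Answer: M ≅ ℤ^1 ⊕ ℤ/2 ⊕ ℤ/2 ⊕ ℤ/6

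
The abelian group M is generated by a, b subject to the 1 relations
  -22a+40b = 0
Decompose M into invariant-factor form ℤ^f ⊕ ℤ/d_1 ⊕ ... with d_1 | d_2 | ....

rank_ℚ(R)=1; free=2−1=1
SNF(R) diag = [2] → torsion [2]

Answer: M ≅ ℤ^1 ⊕ ℤ/2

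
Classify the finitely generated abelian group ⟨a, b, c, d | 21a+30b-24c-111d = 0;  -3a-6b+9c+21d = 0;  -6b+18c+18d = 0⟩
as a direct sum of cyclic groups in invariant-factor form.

Answer: M ≅ ℤ^1 ⊕ ℤ/3 ⊕ ℤ/3 ⊕ ℤ/6

Derivation:
rank_ℚ(R)=3; free=4−3=1
SNF(R) diag = [3, 3, 6] → torsion [3, 3, 6]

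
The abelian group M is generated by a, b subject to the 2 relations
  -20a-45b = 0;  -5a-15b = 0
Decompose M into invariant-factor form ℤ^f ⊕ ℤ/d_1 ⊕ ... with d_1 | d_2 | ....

rank_ℚ(R)=2; free=2−2=0
SNF(R) diag = [5, 15] → torsion [5, 15]

Answer: M ≅ ℤ/5 ⊕ ℤ/15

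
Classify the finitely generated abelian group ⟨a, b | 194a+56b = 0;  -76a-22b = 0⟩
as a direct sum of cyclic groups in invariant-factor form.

Answer: M ≅ ℤ/2 ⊕ ℤ/6

Derivation:
rank_ℚ(R)=2; free=2−2=0
SNF(R) diag = [2, 6] → torsion [2, 6]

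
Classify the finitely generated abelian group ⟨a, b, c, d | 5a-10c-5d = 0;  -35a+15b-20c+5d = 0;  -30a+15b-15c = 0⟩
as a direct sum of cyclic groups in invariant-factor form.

rank_ℚ(R)=3; free=4−3=1
SNF(R) diag = [5, 15, 15] → torsion [5, 15, 15]

Answer: M ≅ ℤ^1 ⊕ ℤ/5 ⊕ ℤ/15 ⊕ ℤ/15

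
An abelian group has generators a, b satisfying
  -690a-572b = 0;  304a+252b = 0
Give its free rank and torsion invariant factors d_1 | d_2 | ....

Answer: M ≅ ℤ/2 ⊕ ℤ/4

Derivation:
rank_ℚ(R)=2; free=2−2=0
SNF(R) diag = [2, 4] → torsion [2, 4]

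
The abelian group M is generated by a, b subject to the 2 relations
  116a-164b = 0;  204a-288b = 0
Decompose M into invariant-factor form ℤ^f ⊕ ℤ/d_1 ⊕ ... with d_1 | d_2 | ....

Answer: M ≅ ℤ/4 ⊕ ℤ/12

Derivation:
rank_ℚ(R)=2; free=2−2=0
SNF(R) diag = [4, 12] → torsion [4, 12]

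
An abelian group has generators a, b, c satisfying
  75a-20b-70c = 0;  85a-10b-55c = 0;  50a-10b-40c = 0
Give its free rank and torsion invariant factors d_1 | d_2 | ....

Answer: M ≅ ℤ/5 ⊕ ℤ/5 ⊕ ℤ/10

Derivation:
rank_ℚ(R)=3; free=3−3=0
SNF(R) diag = [5, 5, 10] → torsion [5, 5, 10]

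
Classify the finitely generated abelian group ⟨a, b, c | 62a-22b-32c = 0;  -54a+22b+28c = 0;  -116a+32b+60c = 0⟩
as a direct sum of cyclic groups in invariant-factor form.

Answer: M ≅ ℤ/2 ⊕ ℤ/4 ⊕ ℤ/12

Derivation:
rank_ℚ(R)=3; free=3−3=0
SNF(R) diag = [2, 4, 12] → torsion [2, 4, 12]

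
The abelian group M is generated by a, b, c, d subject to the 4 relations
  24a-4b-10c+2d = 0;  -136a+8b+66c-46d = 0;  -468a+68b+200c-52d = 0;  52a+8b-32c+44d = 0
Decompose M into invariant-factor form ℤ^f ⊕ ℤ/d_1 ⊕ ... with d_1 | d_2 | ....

Answer: M ≅ ℤ/2 ⊕ ℤ/4 ⊕ ℤ/12 ⊕ ℤ/12

Derivation:
rank_ℚ(R)=4; free=4−4=0
SNF(R) diag = [2, 4, 12, 12] → torsion [2, 4, 12, 12]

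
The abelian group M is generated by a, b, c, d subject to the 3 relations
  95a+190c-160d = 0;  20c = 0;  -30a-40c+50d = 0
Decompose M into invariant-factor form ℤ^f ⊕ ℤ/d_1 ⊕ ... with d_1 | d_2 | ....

Answer: M ≅ ℤ^1 ⊕ ℤ/5 ⊕ ℤ/10 ⊕ ℤ/20

Derivation:
rank_ℚ(R)=3; free=4−3=1
SNF(R) diag = [5, 10, 20] → torsion [5, 10, 20]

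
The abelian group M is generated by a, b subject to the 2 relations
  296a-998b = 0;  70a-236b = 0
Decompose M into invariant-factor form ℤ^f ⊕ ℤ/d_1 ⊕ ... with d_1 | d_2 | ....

rank_ℚ(R)=2; free=2−2=0
SNF(R) diag = [2, 2] → torsion [2, 2]

Answer: M ≅ ℤ/2 ⊕ ℤ/2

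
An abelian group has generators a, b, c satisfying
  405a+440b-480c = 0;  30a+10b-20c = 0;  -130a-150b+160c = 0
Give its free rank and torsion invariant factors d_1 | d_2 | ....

Answer: M ≅ ℤ/5 ⊕ ℤ/10 ⊕ ℤ/20

Derivation:
rank_ℚ(R)=3; free=3−3=0
SNF(R) diag = [5, 10, 20] → torsion [5, 10, 20]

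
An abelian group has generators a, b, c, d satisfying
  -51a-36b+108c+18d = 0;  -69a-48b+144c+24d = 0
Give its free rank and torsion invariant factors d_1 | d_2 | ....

Answer: M ≅ ℤ^2 ⊕ ℤ/3 ⊕ ℤ/6

Derivation:
rank_ℚ(R)=2; free=4−2=2
SNF(R) diag = [3, 6] → torsion [3, 6]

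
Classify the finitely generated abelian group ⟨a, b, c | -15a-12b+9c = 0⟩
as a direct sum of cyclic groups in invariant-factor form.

rank_ℚ(R)=1; free=3−1=2
SNF(R) diag = [3] → torsion [3]

Answer: M ≅ ℤ^2 ⊕ ℤ/3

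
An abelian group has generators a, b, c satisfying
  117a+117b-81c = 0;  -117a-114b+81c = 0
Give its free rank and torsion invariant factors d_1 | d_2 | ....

Answer: M ≅ ℤ^1 ⊕ ℤ/3 ⊕ ℤ/9

Derivation:
rank_ℚ(R)=2; free=3−2=1
SNF(R) diag = [3, 9] → torsion [3, 9]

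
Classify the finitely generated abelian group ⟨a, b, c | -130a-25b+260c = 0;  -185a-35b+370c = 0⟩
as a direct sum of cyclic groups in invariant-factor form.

Answer: M ≅ ℤ^1 ⊕ ℤ/5 ⊕ ℤ/15

Derivation:
rank_ℚ(R)=2; free=3−2=1
SNF(R) diag = [5, 15] → torsion [5, 15]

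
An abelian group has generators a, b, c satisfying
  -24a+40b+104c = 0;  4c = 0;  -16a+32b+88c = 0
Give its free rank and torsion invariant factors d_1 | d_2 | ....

rank_ℚ(R)=3; free=3−3=0
SNF(R) diag = [4, 8, 16] → torsion [4, 8, 16]

Answer: M ≅ ℤ/4 ⊕ ℤ/8 ⊕ ℤ/16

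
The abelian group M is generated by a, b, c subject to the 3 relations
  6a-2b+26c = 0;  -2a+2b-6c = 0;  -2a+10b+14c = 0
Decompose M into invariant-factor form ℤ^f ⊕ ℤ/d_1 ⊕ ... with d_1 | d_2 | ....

Answer: M ≅ ℤ/2 ⊕ ℤ/4 ⊕ ℤ/4

Derivation:
rank_ℚ(R)=3; free=3−3=0
SNF(R) diag = [2, 4, 4] → torsion [2, 4, 4]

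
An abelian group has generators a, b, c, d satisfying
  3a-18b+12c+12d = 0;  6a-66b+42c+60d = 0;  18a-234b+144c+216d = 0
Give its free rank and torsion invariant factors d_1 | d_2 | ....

rank_ℚ(R)=3; free=4−3=1
SNF(R) diag = [3, 6, 18] → torsion [3, 6, 18]

Answer: M ≅ ℤ^1 ⊕ ℤ/3 ⊕ ℤ/6 ⊕ ℤ/18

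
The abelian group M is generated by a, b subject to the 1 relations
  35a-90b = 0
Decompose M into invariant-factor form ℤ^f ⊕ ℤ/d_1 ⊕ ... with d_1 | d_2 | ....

rank_ℚ(R)=1; free=2−1=1
SNF(R) diag = [5] → torsion [5]

Answer: M ≅ ℤ^1 ⊕ ℤ/5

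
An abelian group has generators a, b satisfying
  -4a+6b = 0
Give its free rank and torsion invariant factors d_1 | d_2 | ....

rank_ℚ(R)=1; free=2−1=1
SNF(R) diag = [2] → torsion [2]

Answer: M ≅ ℤ^1 ⊕ ℤ/2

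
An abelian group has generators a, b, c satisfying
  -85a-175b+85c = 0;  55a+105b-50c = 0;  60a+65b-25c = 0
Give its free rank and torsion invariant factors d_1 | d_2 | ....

rank_ℚ(R)=3; free=3−3=0
SNF(R) diag = [5, 5, 15] → torsion [5, 5, 15]

Answer: M ≅ ℤ/5 ⊕ ℤ/5 ⊕ ℤ/15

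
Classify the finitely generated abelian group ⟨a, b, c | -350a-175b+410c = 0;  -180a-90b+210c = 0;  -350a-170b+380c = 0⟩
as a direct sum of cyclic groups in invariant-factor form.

rank_ℚ(R)=3; free=3−3=0
SNF(R) diag = [5, 10, 30] → torsion [5, 10, 30]

Answer: M ≅ ℤ/5 ⊕ ℤ/10 ⊕ ℤ/30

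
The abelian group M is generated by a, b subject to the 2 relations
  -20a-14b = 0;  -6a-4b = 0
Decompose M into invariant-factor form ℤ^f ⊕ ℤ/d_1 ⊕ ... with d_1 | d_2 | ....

rank_ℚ(R)=2; free=2−2=0
SNF(R) diag = [2, 2] → torsion [2, 2]

Answer: M ≅ ℤ/2 ⊕ ℤ/2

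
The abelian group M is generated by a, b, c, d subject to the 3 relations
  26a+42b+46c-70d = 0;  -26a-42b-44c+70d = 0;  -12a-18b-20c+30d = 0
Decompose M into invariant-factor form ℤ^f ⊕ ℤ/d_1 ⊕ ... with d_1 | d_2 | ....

Answer: M ≅ ℤ^1 ⊕ ℤ/2 ⊕ ℤ/2 ⊕ ℤ/6

Derivation:
rank_ℚ(R)=3; free=4−3=1
SNF(R) diag = [2, 2, 6] → torsion [2, 2, 6]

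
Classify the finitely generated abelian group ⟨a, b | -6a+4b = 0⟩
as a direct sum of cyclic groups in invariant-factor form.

Answer: M ≅ ℤ^1 ⊕ ℤ/2

Derivation:
rank_ℚ(R)=1; free=2−1=1
SNF(R) diag = [2] → torsion [2]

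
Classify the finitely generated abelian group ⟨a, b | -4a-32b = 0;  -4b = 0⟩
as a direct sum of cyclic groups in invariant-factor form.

rank_ℚ(R)=2; free=2−2=0
SNF(R) diag = [4, 4] → torsion [4, 4]

Answer: M ≅ ℤ/4 ⊕ ℤ/4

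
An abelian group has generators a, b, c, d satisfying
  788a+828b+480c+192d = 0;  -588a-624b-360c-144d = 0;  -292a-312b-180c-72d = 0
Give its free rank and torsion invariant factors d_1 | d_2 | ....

Answer: M ≅ ℤ^1 ⊕ ℤ/4 ⊕ ℤ/12 ⊕ ℤ/12

Derivation:
rank_ℚ(R)=3; free=4−3=1
SNF(R) diag = [4, 12, 12] → torsion [4, 12, 12]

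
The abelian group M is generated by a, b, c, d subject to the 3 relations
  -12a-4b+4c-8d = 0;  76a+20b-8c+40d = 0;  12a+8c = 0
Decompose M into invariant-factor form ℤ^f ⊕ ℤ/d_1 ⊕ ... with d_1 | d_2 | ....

rank_ℚ(R)=3; free=4−3=1
SNF(R) diag = [4, 4, 4] → torsion [4, 4, 4]

Answer: M ≅ ℤ^1 ⊕ ℤ/4 ⊕ ℤ/4 ⊕ ℤ/4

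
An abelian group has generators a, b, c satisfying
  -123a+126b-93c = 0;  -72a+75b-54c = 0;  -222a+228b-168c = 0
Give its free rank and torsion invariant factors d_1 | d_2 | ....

rank_ℚ(R)=3; free=3−3=0
SNF(R) diag = [3, 3, 6] → torsion [3, 3, 6]

Answer: M ≅ ℤ/3 ⊕ ℤ/3 ⊕ ℤ/6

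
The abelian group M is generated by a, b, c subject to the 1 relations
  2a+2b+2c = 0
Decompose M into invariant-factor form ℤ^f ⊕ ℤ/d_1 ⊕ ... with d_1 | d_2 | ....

rank_ℚ(R)=1; free=3−1=2
SNF(R) diag = [2] → torsion [2]

Answer: M ≅ ℤ^2 ⊕ ℤ/2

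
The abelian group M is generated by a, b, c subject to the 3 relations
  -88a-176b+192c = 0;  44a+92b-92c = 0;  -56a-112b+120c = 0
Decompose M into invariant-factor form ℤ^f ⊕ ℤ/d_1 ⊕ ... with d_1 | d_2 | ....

Answer: M ≅ ℤ/4 ⊕ ℤ/8 ⊕ ℤ/24

Derivation:
rank_ℚ(R)=3; free=3−3=0
SNF(R) diag = [4, 8, 24] → torsion [4, 8, 24]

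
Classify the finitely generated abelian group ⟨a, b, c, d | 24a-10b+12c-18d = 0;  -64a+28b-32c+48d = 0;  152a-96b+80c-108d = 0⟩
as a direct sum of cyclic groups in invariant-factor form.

rank_ℚ(R)=3; free=4−3=1
SNF(R) diag = [2, 4, 8] → torsion [2, 4, 8]

Answer: M ≅ ℤ^1 ⊕ ℤ/2 ⊕ ℤ/4 ⊕ ℤ/8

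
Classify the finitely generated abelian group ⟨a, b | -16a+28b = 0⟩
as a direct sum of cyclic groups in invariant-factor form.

Answer: M ≅ ℤ^1 ⊕ ℤ/4

Derivation:
rank_ℚ(R)=1; free=2−1=1
SNF(R) diag = [4] → torsion [4]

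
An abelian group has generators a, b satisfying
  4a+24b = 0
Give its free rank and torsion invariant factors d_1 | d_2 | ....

Answer: M ≅ ℤ^1 ⊕ ℤ/4

Derivation:
rank_ℚ(R)=1; free=2−1=1
SNF(R) diag = [4] → torsion [4]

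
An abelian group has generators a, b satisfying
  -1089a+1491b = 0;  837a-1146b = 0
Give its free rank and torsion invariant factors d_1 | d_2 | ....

Answer: M ≅ ℤ/3 ⊕ ℤ/9

Derivation:
rank_ℚ(R)=2; free=2−2=0
SNF(R) diag = [3, 9] → torsion [3, 9]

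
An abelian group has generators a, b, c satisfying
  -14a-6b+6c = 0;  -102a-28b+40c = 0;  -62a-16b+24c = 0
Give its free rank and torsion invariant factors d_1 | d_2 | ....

rank_ℚ(R)=3; free=3−3=0
SNF(R) diag = [2, 2, 4] → torsion [2, 2, 4]

Answer: M ≅ ℤ/2 ⊕ ℤ/2 ⊕ ℤ/4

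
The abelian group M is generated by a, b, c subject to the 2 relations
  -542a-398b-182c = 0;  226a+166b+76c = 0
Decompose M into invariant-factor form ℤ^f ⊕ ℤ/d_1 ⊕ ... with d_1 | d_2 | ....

rank_ℚ(R)=2; free=3−2=1
SNF(R) diag = [2, 6] → torsion [2, 6]

Answer: M ≅ ℤ^1 ⊕ ℤ/2 ⊕ ℤ/6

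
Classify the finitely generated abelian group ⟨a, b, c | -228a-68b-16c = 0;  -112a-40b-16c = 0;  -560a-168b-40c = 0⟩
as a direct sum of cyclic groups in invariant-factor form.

rank_ℚ(R)=3; free=3−3=0
SNF(R) diag = [4, 8, 24] → torsion [4, 8, 24]

Answer: M ≅ ℤ/4 ⊕ ℤ/8 ⊕ ℤ/24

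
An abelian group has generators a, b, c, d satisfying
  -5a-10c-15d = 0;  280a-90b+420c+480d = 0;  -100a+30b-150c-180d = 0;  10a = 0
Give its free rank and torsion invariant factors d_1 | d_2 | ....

rank_ℚ(R)=4; free=4−4=0
SNF(R) diag = [5, 10, 30, 30] → torsion [5, 10, 30, 30]

Answer: M ≅ ℤ/5 ⊕ ℤ/10 ⊕ ℤ/30 ⊕ ℤ/30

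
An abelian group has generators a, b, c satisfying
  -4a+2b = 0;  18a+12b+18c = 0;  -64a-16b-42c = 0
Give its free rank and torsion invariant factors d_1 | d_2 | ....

rank_ℚ(R)=3; free=3−3=0
SNF(R) diag = [2, 6, 6] → torsion [2, 6, 6]

Answer: M ≅ ℤ/2 ⊕ ℤ/6 ⊕ ℤ/6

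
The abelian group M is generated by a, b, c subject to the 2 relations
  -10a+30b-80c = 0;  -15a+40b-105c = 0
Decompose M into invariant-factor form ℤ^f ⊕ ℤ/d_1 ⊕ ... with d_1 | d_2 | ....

Answer: M ≅ ℤ^1 ⊕ ℤ/5 ⊕ ℤ/10

Derivation:
rank_ℚ(R)=2; free=3−2=1
SNF(R) diag = [5, 10] → torsion [5, 10]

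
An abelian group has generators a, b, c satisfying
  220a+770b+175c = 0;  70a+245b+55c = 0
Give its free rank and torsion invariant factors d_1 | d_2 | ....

Answer: M ≅ ℤ^1 ⊕ ℤ/5 ⊕ ℤ/15

Derivation:
rank_ℚ(R)=2; free=3−2=1
SNF(R) diag = [5, 15] → torsion [5, 15]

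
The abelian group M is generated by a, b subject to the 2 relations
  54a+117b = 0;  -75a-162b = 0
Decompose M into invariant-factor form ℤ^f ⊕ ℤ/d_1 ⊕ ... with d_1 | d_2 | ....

rank_ℚ(R)=2; free=2−2=0
SNF(R) diag = [3, 9] → torsion [3, 9]

Answer: M ≅ ℤ/3 ⊕ ℤ/9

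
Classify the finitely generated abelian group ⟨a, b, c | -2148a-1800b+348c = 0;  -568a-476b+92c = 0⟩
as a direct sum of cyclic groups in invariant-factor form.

Answer: M ≅ ℤ^1 ⊕ ℤ/4 ⊕ ℤ/12

Derivation:
rank_ℚ(R)=2; free=3−2=1
SNF(R) diag = [4, 12] → torsion [4, 12]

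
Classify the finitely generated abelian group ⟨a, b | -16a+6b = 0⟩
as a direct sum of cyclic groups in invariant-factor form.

Answer: M ≅ ℤ^1 ⊕ ℤ/2

Derivation:
rank_ℚ(R)=1; free=2−1=1
SNF(R) diag = [2] → torsion [2]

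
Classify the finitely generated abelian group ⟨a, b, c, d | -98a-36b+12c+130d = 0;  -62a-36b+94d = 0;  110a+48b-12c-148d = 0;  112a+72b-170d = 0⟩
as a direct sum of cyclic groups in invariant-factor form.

Answer: M ≅ ℤ/2 ⊕ ℤ/6 ⊕ ℤ/12 ⊕ ℤ/12

Derivation:
rank_ℚ(R)=4; free=4−4=0
SNF(R) diag = [2, 6, 12, 12] → torsion [2, 6, 12, 12]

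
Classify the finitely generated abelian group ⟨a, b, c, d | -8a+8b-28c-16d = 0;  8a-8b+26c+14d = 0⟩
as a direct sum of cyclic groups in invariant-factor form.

rank_ℚ(R)=2; free=4−2=2
SNF(R) diag = [2, 4] → torsion [2, 4]

Answer: M ≅ ℤ^2 ⊕ ℤ/2 ⊕ ℤ/4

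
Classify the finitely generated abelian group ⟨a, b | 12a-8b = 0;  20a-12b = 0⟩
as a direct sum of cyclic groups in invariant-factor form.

rank_ℚ(R)=2; free=2−2=0
SNF(R) diag = [4, 4] → torsion [4, 4]

Answer: M ≅ ℤ/4 ⊕ ℤ/4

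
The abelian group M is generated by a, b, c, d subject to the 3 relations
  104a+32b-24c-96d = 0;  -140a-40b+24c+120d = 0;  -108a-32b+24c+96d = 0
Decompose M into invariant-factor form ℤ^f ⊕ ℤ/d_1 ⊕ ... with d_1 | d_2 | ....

Answer: M ≅ ℤ^1 ⊕ ℤ/4 ⊕ ℤ/8 ⊕ ℤ/24

Derivation:
rank_ℚ(R)=3; free=4−3=1
SNF(R) diag = [4, 8, 24] → torsion [4, 8, 24]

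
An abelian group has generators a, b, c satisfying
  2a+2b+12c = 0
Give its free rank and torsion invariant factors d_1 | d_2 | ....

rank_ℚ(R)=1; free=3−1=2
SNF(R) diag = [2] → torsion [2]

Answer: M ≅ ℤ^2 ⊕ ℤ/2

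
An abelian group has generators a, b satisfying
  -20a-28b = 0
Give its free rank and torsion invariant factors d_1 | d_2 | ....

Answer: M ≅ ℤ^1 ⊕ ℤ/4

Derivation:
rank_ℚ(R)=1; free=2−1=1
SNF(R) diag = [4] → torsion [4]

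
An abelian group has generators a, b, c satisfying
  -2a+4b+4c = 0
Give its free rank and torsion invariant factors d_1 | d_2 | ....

rank_ℚ(R)=1; free=3−1=2
SNF(R) diag = [2] → torsion [2]

Answer: M ≅ ℤ^2 ⊕ ℤ/2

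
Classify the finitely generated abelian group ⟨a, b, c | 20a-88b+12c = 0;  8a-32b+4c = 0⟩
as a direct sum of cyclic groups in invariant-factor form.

Answer: M ≅ ℤ^1 ⊕ ℤ/4 ⊕ ℤ/4

Derivation:
rank_ℚ(R)=2; free=3−2=1
SNF(R) diag = [4, 4] → torsion [4, 4]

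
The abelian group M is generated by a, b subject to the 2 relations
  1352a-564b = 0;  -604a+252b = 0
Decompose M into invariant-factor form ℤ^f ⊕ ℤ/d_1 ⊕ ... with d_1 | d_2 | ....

Answer: M ≅ ℤ/4 ⊕ ℤ/12

Derivation:
rank_ℚ(R)=2; free=2−2=0
SNF(R) diag = [4, 12] → torsion [4, 12]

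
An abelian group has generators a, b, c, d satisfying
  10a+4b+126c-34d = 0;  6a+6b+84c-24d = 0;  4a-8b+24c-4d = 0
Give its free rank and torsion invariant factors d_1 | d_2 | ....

Answer: M ≅ ℤ^1 ⊕ ℤ/2 ⊕ ℤ/6 ⊕ ℤ/12

Derivation:
rank_ℚ(R)=3; free=4−3=1
SNF(R) diag = [2, 6, 12] → torsion [2, 6, 12]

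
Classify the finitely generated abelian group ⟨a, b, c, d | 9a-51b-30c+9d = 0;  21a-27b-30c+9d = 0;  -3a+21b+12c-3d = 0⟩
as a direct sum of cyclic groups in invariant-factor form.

rank_ℚ(R)=3; free=4−3=1
SNF(R) diag = [3, 6, 12] → torsion [3, 6, 12]

Answer: M ≅ ℤ^1 ⊕ ℤ/3 ⊕ ℤ/6 ⊕ ℤ/12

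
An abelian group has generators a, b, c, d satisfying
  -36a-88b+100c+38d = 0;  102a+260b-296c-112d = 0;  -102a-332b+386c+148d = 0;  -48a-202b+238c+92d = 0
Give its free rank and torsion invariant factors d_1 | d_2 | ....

Answer: M ≅ ℤ/2 ⊕ ℤ/6 ⊕ ℤ/6 ⊕ ℤ/18

Derivation:
rank_ℚ(R)=4; free=4−4=0
SNF(R) diag = [2, 6, 6, 18] → torsion [2, 6, 6, 18]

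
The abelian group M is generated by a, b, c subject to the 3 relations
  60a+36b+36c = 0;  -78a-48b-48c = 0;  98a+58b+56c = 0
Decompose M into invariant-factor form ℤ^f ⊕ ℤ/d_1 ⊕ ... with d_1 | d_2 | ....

rank_ℚ(R)=3; free=3−3=0
SNF(R) diag = [2, 6, 12] → torsion [2, 6, 12]

Answer: M ≅ ℤ/2 ⊕ ℤ/6 ⊕ ℤ/12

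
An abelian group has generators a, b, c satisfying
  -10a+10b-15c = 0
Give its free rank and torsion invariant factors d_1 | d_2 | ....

Answer: M ≅ ℤ^2 ⊕ ℤ/5

Derivation:
rank_ℚ(R)=1; free=3−1=2
SNF(R) diag = [5] → torsion [5]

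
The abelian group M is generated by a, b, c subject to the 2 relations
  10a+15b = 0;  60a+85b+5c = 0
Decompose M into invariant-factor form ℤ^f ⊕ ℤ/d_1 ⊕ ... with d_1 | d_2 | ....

Answer: M ≅ ℤ^1 ⊕ ℤ/5 ⊕ ℤ/5

Derivation:
rank_ℚ(R)=2; free=3−2=1
SNF(R) diag = [5, 5] → torsion [5, 5]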